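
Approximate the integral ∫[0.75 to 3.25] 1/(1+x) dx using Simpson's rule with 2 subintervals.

f(x) = 1/(1+x)
a = 0.75, b = 3.25, n = 2
h = (b - a)/n = 1.250000

Simpson's rule: (h/3)[f(x₀) + 4f(x₁) + 2f(x₂) + ... + f(xₙ)]

x_0 = 0.7500, f(x_0) = 0.571429, coefficient = 1
x_1 = 2.0000, f(x_1) = 0.333333, coefficient = 4
x_2 = 3.2500, f(x_2) = 0.235294, coefficient = 1

I ≈ (1.250000/3) × 2.140056 = 0.891690
Exact value: 0.887303
Error: 0.004387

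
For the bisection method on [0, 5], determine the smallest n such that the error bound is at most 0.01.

We need (b-a)/2^n ≤ 0.01
(5 - 0)/2^n ≤ 0.01
5/2^n ≤ 0.01
2^n ≥ 500
n ≥ log₂(500) = 8.97
n ≥ 9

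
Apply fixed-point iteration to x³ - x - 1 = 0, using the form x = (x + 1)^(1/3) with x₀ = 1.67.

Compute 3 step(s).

Equation: x³ - x - 1 = 0
Fixed-point form: x = (x + 1)^(1/3)
x₀ = 1.67

x_1 = g(1.670000) = 1.387300
x_2 = g(1.387300) = 1.336500
x_3 = g(1.336500) = 1.326952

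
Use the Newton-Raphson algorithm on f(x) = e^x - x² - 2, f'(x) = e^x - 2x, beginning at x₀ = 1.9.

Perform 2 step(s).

f(x) = e^x - x² - 2
f'(x) = e^x - 2x
x₀ = 1.9

Newton-Raphson formula: x_{n+1} = x_n - f(x_n)/f'(x_n)

Iteration 1:
  f(1.900000) = 1.075894
  f'(1.900000) = 2.885894
  x_1 = 1.900000 - 1.075894/2.885894 = 1.527189
Iteration 2:
  f(1.527189) = 0.272906
  f'(1.527189) = 1.550834
  x_2 = 1.527189 - 0.272906/1.550834 = 1.351215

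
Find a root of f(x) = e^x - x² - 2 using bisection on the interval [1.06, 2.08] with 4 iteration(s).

f(x) = e^x - x² - 2
Initial interval: [1.06, 2.08]

Iteration 1:
  c_1 = (1.060000 + 2.080000)/2 = 1.570000
  f(c_1) = f(1.570000) = 0.341748
  f(a) × f(c) < 0, new interval: [1.060000, 1.570000]
Iteration 2:
  c_2 = (1.060000 + 1.570000)/2 = 1.315000
  f(c_2) = f(1.315000) = -0.004474
  f(a) × f(c) ≥ 0, new interval: [1.315000, 1.570000]
Iteration 3:
  c_3 = (1.315000 + 1.570000)/2 = 1.442500
  f(c_3) = f(1.442500) = 0.150455
  f(a) × f(c) < 0, new interval: [1.315000, 1.442500]
Iteration 4:
  c_4 = (1.315000 + 1.442500)/2 = 1.378750
  f(c_4) = f(1.378750) = 0.068985
  f(a) × f(c) < 0, new interval: [1.315000, 1.378750]

After 4 iteration(s), the approximation is c_4 = 1.378750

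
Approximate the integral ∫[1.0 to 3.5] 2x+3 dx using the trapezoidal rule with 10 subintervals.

f(x) = 2x+3
a = 1.0, b = 3.5, n = 10
h = (b - a)/n = 0.250000

Trapezoidal rule: (h/2)[f(x₀) + 2f(x₁) + 2f(x₂) + ... + f(xₙ)]

x_0 = 1.0000, f(x_0) = 5.000000, coefficient = 1
x_1 = 1.2500, f(x_1) = 5.500000, coefficient = 2
x_2 = 1.5000, f(x_2) = 6.000000, coefficient = 2
x_3 = 1.7500, f(x_3) = 6.500000, coefficient = 2
x_4 = 2.0000, f(x_4) = 7.000000, coefficient = 2
x_5 = 2.2500, f(x_5) = 7.500000, coefficient = 2
x_6 = 2.5000, f(x_6) = 8.000000, coefficient = 2
x_7 = 2.7500, f(x_7) = 8.500000, coefficient = 2
x_8 = 3.0000, f(x_8) = 9.000000, coefficient = 2
x_9 = 3.2500, f(x_9) = 9.500000, coefficient = 2
x_10 = 3.5000, f(x_10) = 10.000000, coefficient = 1

I ≈ (0.250000/2) × 150.000000 = 18.750000
Exact value: 18.750000
Error: 0.000000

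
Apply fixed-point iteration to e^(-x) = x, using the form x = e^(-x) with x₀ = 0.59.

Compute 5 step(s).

Equation: e^(-x) = x
Fixed-point form: x = e^(-x)
x₀ = 0.59

x_1 = g(0.590000) = 0.554327
x_2 = g(0.554327) = 0.574459
x_3 = g(0.574459) = 0.563010
x_4 = g(0.563010) = 0.569493
x_5 = g(0.569493) = 0.565812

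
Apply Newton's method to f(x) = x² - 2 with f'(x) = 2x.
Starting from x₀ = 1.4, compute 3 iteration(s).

f(x) = x² - 2
f'(x) = 2x
x₀ = 1.4

Newton-Raphson formula: x_{n+1} = x_n - f(x_n)/f'(x_n)

Iteration 1:
  f(1.400000) = -0.040000
  f'(1.400000) = 2.800000
  x_1 = 1.400000 - (-0.040000)/2.800000 = 1.414286
Iteration 2:
  f(1.414286) = 0.000204
  f'(1.414286) = 2.828571
  x_2 = 1.414286 - 0.000204/2.828571 = 1.414214
Iteration 3:
  f(1.414214) = 0.000000
  f'(1.414214) = 2.828427
  x_3 = 1.414214 - 0.000000/2.828427 = 1.414214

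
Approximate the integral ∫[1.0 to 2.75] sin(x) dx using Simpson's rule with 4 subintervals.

f(x) = sin(x)
a = 1.0, b = 2.75, n = 4
h = (b - a)/n = 0.437500

Simpson's rule: (h/3)[f(x₀) + 4f(x₁) + 2f(x₂) + ... + f(xₙ)]

x_0 = 1.0000, f(x_0) = 0.841471, coefficient = 1
x_1 = 1.4375, f(x_1) = 0.991129, coefficient = 4
x_2 = 1.8750, f(x_2) = 0.954086, coefficient = 2
x_3 = 2.3125, f(x_3) = 0.737319, coefficient = 4
x_4 = 2.7500, f(x_4) = 0.381661, coefficient = 1

I ≈ (0.437500/3) × 10.045095 = 1.464910
Exact value: 1.464605
Error: 0.000305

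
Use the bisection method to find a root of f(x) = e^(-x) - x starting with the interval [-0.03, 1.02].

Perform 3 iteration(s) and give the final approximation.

f(x) = e^(-x) - x
Initial interval: [-0.03, 1.02]

Iteration 1:
  c_1 = (-0.030000 + 1.020000)/2 = 0.495000
  f(c_1) = f(0.495000) = 0.114571
  f(a) × f(c) ≥ 0, new interval: [0.495000, 1.020000]
Iteration 2:
  c_2 = (0.495000 + 1.020000)/2 = 0.757500
  f(c_2) = f(0.757500) = -0.288663
  f(a) × f(c) < 0, new interval: [0.495000, 0.757500]
Iteration 3:
  c_3 = (0.495000 + 0.757500)/2 = 0.626250
  f(c_3) = f(0.626250) = -0.091657
  f(a) × f(c) < 0, new interval: [0.495000, 0.626250]

After 3 iteration(s), the approximation is c_3 = 0.626250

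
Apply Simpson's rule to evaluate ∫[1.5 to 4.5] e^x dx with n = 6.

f(x) = e^x
a = 1.5, b = 4.5, n = 6
h = (b - a)/n = 0.500000

Simpson's rule: (h/3)[f(x₀) + 4f(x₁) + 2f(x₂) + ... + f(xₙ)]

x_0 = 1.5000, f(x_0) = 4.481689, coefficient = 1
x_1 = 2.0000, f(x_1) = 7.389056, coefficient = 4
x_2 = 2.5000, f(x_2) = 12.182494, coefficient = 2
x_3 = 3.0000, f(x_3) = 20.085537, coefficient = 4
x_4 = 3.5000, f(x_4) = 33.115452, coefficient = 2
x_5 = 4.0000, f(x_5) = 54.598150, coefficient = 4
x_6 = 4.5000, f(x_6) = 90.017131, coefficient = 1

I ≈ (0.500000/3) × 513.385684 = 85.564281
Exact value: 85.535442
Error: 0.028839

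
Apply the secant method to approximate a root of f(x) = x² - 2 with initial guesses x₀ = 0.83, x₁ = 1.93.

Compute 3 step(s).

f(x) = x² - 2
x₀ = 0.83, x₁ = 1.93

Secant formula: x_{n+1} = x_n - f(x_n)(x_n - x_{n-1})/(f(x_n) - f(x_{n-1}))

Iteration 1:
  f(0.830000) = -1.311100
  f(1.930000) = 1.724900
  x_2 = 1.930000 - 1.724900×(1.930000 - 0.830000)/(1.724900 - (-1.311100))
       = 1.305036
Iteration 2:
  f(1.930000) = 1.724900
  f(1.305036) = -0.296880
  x_3 = 1.305036 - (-0.296880)×(1.305036 - 1.930000)/(-0.296880 - 1.724900)
       = 1.396807
Iteration 3:
  f(1.305036) = -0.296880
  f(1.396807) = -0.048931
  x_4 = 1.396807 - (-0.048931)×(1.396807 - 1.305036)/(-0.048931 - (-0.296880))
       = 1.414917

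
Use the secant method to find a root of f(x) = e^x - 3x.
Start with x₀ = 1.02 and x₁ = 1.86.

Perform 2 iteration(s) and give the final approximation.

f(x) = e^x - 3x
x₀ = 1.02, x₁ = 1.86

Secant formula: x_{n+1} = x_n - f(x_n)(x_n - x_{n-1})/(f(x_n) - f(x_{n-1}))

Iteration 1:
  f(1.020000) = -0.286805
  f(1.860000) = 0.843737
  x_2 = 1.860000 - 0.843737×(1.860000 - 1.020000)/(0.843737 - (-0.286805))
       = 1.233098
Iteration 2:
  f(1.860000) = 0.843737
  f(1.233098) = -0.267449
  x_3 = 1.233098 - (-0.267449)×(1.233098 - 1.860000)/(-0.267449 - 0.843737)
       = 1.383986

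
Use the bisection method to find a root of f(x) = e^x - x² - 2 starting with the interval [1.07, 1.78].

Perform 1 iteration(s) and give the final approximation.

f(x) = e^x - x² - 2
Initial interval: [1.07, 1.78]

Iteration 1:
  c_1 = (1.070000 + 1.780000)/2 = 1.425000
  f(c_1) = f(1.425000) = 0.127233
  f(a) × f(c) < 0, new interval: [1.070000, 1.425000]

After 1 iteration(s), the approximation is c_1 = 1.425000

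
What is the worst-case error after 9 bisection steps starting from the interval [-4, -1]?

Bisection error bound: |error| ≤ (b-a)/2^n
|error| ≤ (-1 - (-4))/2^9 = 3/2^9
|error| ≤ 0.0058593750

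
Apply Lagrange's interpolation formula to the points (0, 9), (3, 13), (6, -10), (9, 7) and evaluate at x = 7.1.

Lagrange interpolation formula:
P(x) = Σ yᵢ × Lᵢ(x)
where Lᵢ(x) = Π_{j≠i} (x - xⱼ)/(xᵢ - xⱼ)

L_0(7.1) = (7.1 - 3)/(0 - 3) × (7.1 - 6)/(0 - 6) × (7.1 - 9)/(0 - 9) = 0.052895
L_1(7.1) = (7.1 - 0)/(3 - 0) × (7.1 - 6)/(3 - 6) × (7.1 - 9)/(3 - 9) = -0.274796
L_2(7.1) = (7.1 - 0)/(6 - 0) × (7.1 - 3)/(6 - 3) × (7.1 - 9)/(6 - 9) = 1.024241
L_3(7.1) = (7.1 - 0)/(9 - 0) × (7.1 - 3)/(9 - 3) × (7.1 - 6)/(9 - 6) = 0.197660

P(7.1) = 9×L_0(7.1) + 13×L_1(7.1) + (-10)×L_2(7.1) + 7×L_3(7.1)
P(7.1) = -11.955080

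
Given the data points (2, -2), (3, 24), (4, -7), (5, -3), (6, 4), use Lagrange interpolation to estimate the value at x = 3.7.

Lagrange interpolation formula:
P(x) = Σ yᵢ × Lᵢ(x)
where Lᵢ(x) = Π_{j≠i} (x - xⱼ)/(xᵢ - xⱼ)

L_0(3.7) = (3.7 - 3)/(2 - 3) × (3.7 - 4)/(2 - 4) × (3.7 - 5)/(2 - 5) × (3.7 - 6)/(2 - 6) = -0.026162
L_1(3.7) = (3.7 - 2)/(3 - 2) × (3.7 - 4)/(3 - 4) × (3.7 - 5)/(3 - 5) × (3.7 - 6)/(3 - 6) = 0.254150
L_2(3.7) = (3.7 - 2)/(4 - 2) × (3.7 - 3)/(4 - 3) × (3.7 - 5)/(4 - 5) × (3.7 - 6)/(4 - 6) = 0.889525
L_3(3.7) = (3.7 - 2)/(5 - 2) × (3.7 - 3)/(5 - 3) × (3.7 - 4)/(5 - 4) × (3.7 - 6)/(5 - 6) = -0.136850
L_4(3.7) = (3.7 - 2)/(6 - 2) × (3.7 - 3)/(6 - 3) × (3.7 - 4)/(6 - 4) × (3.7 - 5)/(6 - 5) = 0.019337

P(3.7) = (-2)×L_0(3.7) + 24×L_1(3.7) + (-7)×L_2(3.7) + (-3)×L_3(3.7) + 4×L_4(3.7)
P(3.7) = 0.413150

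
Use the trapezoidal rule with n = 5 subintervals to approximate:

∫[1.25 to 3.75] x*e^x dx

f(x) = x*e^x
a = 1.25, b = 3.75, n = 5
h = (b - a)/n = 0.500000

Trapezoidal rule: (h/2)[f(x₀) + 2f(x₁) + 2f(x₂) + ... + f(xₙ)]

x_0 = 1.2500, f(x_0) = 4.362929, coefficient = 1
x_1 = 1.7500, f(x_1) = 10.070555, coefficient = 2
x_2 = 2.2500, f(x_2) = 21.347406, coefficient = 2
x_3 = 2.7500, f(x_3) = 43.017238, coefficient = 2
x_4 = 3.2500, f(x_4) = 83.818605, coefficient = 2
x_5 = 3.7500, f(x_5) = 159.454058, coefficient = 1

I ≈ (0.500000/2) × 480.324592 = 120.081148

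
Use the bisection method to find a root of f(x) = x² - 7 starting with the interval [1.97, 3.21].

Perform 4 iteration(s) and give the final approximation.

f(x) = x² - 7
Initial interval: [1.97, 3.21]

Iteration 1:
  c_1 = (1.970000 + 3.210000)/2 = 2.590000
  f(c_1) = f(2.590000) = -0.291900
  f(a) × f(c) ≥ 0, new interval: [2.590000, 3.210000]
Iteration 2:
  c_2 = (2.590000 + 3.210000)/2 = 2.900000
  f(c_2) = f(2.900000) = 1.410000
  f(a) × f(c) < 0, new interval: [2.590000, 2.900000]
Iteration 3:
  c_3 = (2.590000 + 2.900000)/2 = 2.745000
  f(c_3) = f(2.745000) = 0.535025
  f(a) × f(c) < 0, new interval: [2.590000, 2.745000]
Iteration 4:
  c_4 = (2.590000 + 2.745000)/2 = 2.667500
  f(c_4) = f(2.667500) = 0.115556
  f(a) × f(c) < 0, new interval: [2.590000, 2.667500]

After 4 iteration(s), the approximation is c_4 = 2.667500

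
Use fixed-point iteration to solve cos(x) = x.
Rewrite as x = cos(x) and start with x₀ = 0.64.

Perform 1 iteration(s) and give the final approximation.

Equation: cos(x) = x
Fixed-point form: x = cos(x)
x₀ = 0.64

x_1 = g(0.640000) = 0.802096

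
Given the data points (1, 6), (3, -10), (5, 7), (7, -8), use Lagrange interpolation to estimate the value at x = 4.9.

Lagrange interpolation formula:
P(x) = Σ yᵢ × Lᵢ(x)
where Lᵢ(x) = Π_{j≠i} (x - xⱼ)/(xᵢ - xⱼ)

L_0(4.9) = (4.9 - 3)/(1 - 3) × (4.9 - 5)/(1 - 5) × (4.9 - 7)/(1 - 7) = -0.008312
L_1(4.9) = (4.9 - 1)/(3 - 1) × (4.9 - 5)/(3 - 5) × (4.9 - 7)/(3 - 7) = 0.051187
L_2(4.9) = (4.9 - 1)/(5 - 1) × (4.9 - 3)/(5 - 3) × (4.9 - 7)/(5 - 7) = 0.972563
L_3(4.9) = (4.9 - 1)/(7 - 1) × (4.9 - 3)/(7 - 3) × (4.9 - 5)/(7 - 5) = -0.015437

P(4.9) = 6×L_0(4.9) + (-10)×L_1(4.9) + 7×L_2(4.9) + (-8)×L_3(4.9)
P(4.9) = 6.369688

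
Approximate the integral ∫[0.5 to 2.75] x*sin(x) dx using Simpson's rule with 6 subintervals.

f(x) = x*sin(x)
a = 0.5, b = 2.75, n = 6
h = (b - a)/n = 0.375000

Simpson's rule: (h/3)[f(x₀) + 4f(x₁) + 2f(x₂) + ... + f(xₙ)]

x_0 = 0.5000, f(x_0) = 0.239713, coefficient = 1
x_1 = 0.8750, f(x_1) = 0.671601, coefficient = 4
x_2 = 1.2500, f(x_2) = 1.186231, coefficient = 2
x_3 = 1.6250, f(x_3) = 1.622613, coefficient = 4
x_4 = 2.0000, f(x_4) = 1.818595, coefficient = 2
x_5 = 2.3750, f(x_5) = 1.647502, coefficient = 4
x_6 = 2.7500, f(x_6) = 1.049568, coefficient = 1

I ≈ (0.375000/3) × 23.065796 = 2.883224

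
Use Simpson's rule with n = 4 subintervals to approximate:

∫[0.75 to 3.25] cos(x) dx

f(x) = cos(x)
a = 0.75, b = 3.25, n = 4
h = (b - a)/n = 0.625000

Simpson's rule: (h/3)[f(x₀) + 4f(x₁) + 2f(x₂) + ... + f(xₙ)]

x_0 = 0.7500, f(x_0) = 0.731689, coefficient = 1
x_1 = 1.3750, f(x_1) = 0.194548, coefficient = 4
x_2 = 2.0000, f(x_2) = -0.416147, coefficient = 2
x_3 = 2.6250, f(x_3) = -0.869507, coefficient = 4
x_4 = 3.2500, f(x_4) = -0.994130, coefficient = 1

I ≈ (0.625000/3) × -3.794572 = -0.790536
Exact value: -0.789834
Error: 0.000702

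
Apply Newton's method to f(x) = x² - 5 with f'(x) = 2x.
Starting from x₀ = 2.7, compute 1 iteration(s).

f(x) = x² - 5
f'(x) = 2x
x₀ = 2.7

Newton-Raphson formula: x_{n+1} = x_n - f(x_n)/f'(x_n)

Iteration 1:
  f(2.700000) = 2.290000
  f'(2.700000) = 5.400000
  x_1 = 2.700000 - 2.290000/5.400000 = 2.275926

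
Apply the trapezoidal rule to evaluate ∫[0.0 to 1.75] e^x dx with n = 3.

f(x) = e^x
a = 0.0, b = 1.75, n = 3
h = (b - a)/n = 0.583333

Trapezoidal rule: (h/2)[f(x₀) + 2f(x₁) + 2f(x₂) + ... + f(xₙ)]

x_0 = 0.0000, f(x_0) = 1.000000, coefficient = 1
x_1 = 0.5833, f(x_1) = 1.792002, coefficient = 2
x_2 = 1.1667, f(x_2) = 3.211271, coefficient = 2
x_3 = 1.7500, f(x_3) = 5.754603, coefficient = 1

I ≈ (0.583333/2) × 16.761147 = 4.888668
Exact value: 4.754603
Error: 0.134065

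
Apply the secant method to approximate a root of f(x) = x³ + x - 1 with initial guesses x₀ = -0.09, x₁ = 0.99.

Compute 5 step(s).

f(x) = x³ + x - 1
x₀ = -0.09, x₁ = 0.99

Secant formula: x_{n+1} = x_n - f(x_n)(x_n - x_{n-1})/(f(x_n) - f(x_{n-1}))

Iteration 1:
  f(-0.090000) = -1.090729
  f(0.990000) = 0.960299
  x_2 = 0.990000 - 0.960299×(0.990000 - (-0.090000))/(0.960299 - (-1.090729))
       = 0.484340
Iteration 2:
  f(0.990000) = 0.960299
  f(0.484340) = -0.402041
  x_3 = 0.484340 - (-0.402041)×(0.484340 - 0.990000)/(-0.402041 - 0.960299)
       = 0.633566
Iteration 3:
  f(0.484340) = -0.402041
  f(0.633566) = -0.112118
  x_4 = 0.633566 - (-0.112118)×(0.633566 - 0.484340)/(-0.112118 - (-0.402041))
       = 0.691273
Iteration 4:
  f(0.633566) = -0.112118
  f(0.691273) = 0.021605
  x_5 = 0.691273 - 0.021605×(0.691273 - 0.633566)/(0.021605 - (-0.112118))
       = 0.681950
Iteration 5:
  f(0.691273) = 0.021605
  f(0.681950) = -0.000905
  x_6 = 0.681950 - (-0.000905)×(0.681950 - 0.691273)/(-0.000905 - 0.021605)
       = 0.682325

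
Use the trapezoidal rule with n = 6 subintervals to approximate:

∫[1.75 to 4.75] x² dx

f(x) = x²
a = 1.75, b = 4.75, n = 6
h = (b - a)/n = 0.500000

Trapezoidal rule: (h/2)[f(x₀) + 2f(x₁) + 2f(x₂) + ... + f(xₙ)]

x_0 = 1.7500, f(x_0) = 3.062500, coefficient = 1
x_1 = 2.2500, f(x_1) = 5.062500, coefficient = 2
x_2 = 2.7500, f(x_2) = 7.562500, coefficient = 2
x_3 = 3.2500, f(x_3) = 10.562500, coefficient = 2
x_4 = 3.7500, f(x_4) = 14.062500, coefficient = 2
x_5 = 4.2500, f(x_5) = 18.062500, coefficient = 2
x_6 = 4.7500, f(x_6) = 22.562500, coefficient = 1

I ≈ (0.500000/2) × 136.250000 = 34.062500
Exact value: 33.937500
Error: 0.125000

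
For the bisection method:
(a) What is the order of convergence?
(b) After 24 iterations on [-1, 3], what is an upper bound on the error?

(a) Bisection has linear (order 1) convergence; the error is halved each step.

(b) Error bound = (b-a)/2^n = (3 - (-1))/2^{24}
    = 4/2^{24}

(a) 1 (linear); (b) error ≤ 2.38e-07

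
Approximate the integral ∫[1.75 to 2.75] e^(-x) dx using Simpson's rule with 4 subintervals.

f(x) = e^(-x)
a = 1.75, b = 2.75, n = 4
h = (b - a)/n = 0.250000

Simpson's rule: (h/3)[f(x₀) + 4f(x₁) + 2f(x₂) + ... + f(xₙ)]

x_0 = 1.7500, f(x_0) = 0.173774, coefficient = 1
x_1 = 2.0000, f(x_1) = 0.135335, coefficient = 4
x_2 = 2.2500, f(x_2) = 0.105399, coefficient = 2
x_3 = 2.5000, f(x_3) = 0.082085, coefficient = 4
x_4 = 2.7500, f(x_4) = 0.063928, coefficient = 1

I ≈ (0.250000/3) × 1.318181 = 0.109848
Exact value: 0.109846
Error: 0.000002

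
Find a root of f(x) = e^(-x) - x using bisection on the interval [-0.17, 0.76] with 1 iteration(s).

f(x) = e^(-x) - x
Initial interval: [-0.17, 0.76]

Iteration 1:
  c_1 = (-0.170000 + 0.760000)/2 = 0.295000
  f(c_1) = f(0.295000) = 0.449532
  f(a) × f(c) ≥ 0, new interval: [0.295000, 0.760000]

After 1 iteration(s), the approximation is c_1 = 0.295000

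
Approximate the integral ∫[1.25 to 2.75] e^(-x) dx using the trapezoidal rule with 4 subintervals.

f(x) = e^(-x)
a = 1.25, b = 2.75, n = 4
h = (b - a)/n = 0.375000

Trapezoidal rule: (h/2)[f(x₀) + 2f(x₁) + 2f(x₂) + ... + f(xₙ)]

x_0 = 1.2500, f(x_0) = 0.286505, coefficient = 1
x_1 = 1.6250, f(x_1) = 0.196912, coefficient = 2
x_2 = 2.0000, f(x_2) = 0.135335, coefficient = 2
x_3 = 2.3750, f(x_3) = 0.093014, coefficient = 2
x_4 = 2.7500, f(x_4) = 0.063928, coefficient = 1

I ≈ (0.375000/2) × 1.200956 = 0.225179
Exact value: 0.222577
Error: 0.002602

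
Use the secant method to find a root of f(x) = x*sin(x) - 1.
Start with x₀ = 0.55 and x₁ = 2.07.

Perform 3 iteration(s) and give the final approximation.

f(x) = x*sin(x) - 1
x₀ = 0.55, x₁ = 2.07

Secant formula: x_{n+1} = x_n - f(x_n)(x_n - x_{n-1})/(f(x_n) - f(x_{n-1}))

Iteration 1:
  f(0.550000) = -0.712522
  f(2.070000) = 0.817386
  x_2 = 2.070000 - 0.817386×(2.070000 - 0.550000)/(0.817386 - (-0.712522))
       = 1.257908
Iteration 2:
  f(2.070000) = 0.817386
  f(1.257908) = 0.196834
  x_3 = 1.257908 - 0.196834×(1.257908 - 2.070000)/(0.196834 - 0.817386)
       = 1.000318
Iteration 3:
  f(1.257908) = 0.196834
  f(1.000318) = -0.158090
  x_4 = 1.000318 - (-0.158090)×(1.000318 - 1.257908)/(-0.158090 - 0.196834)
       = 1.115053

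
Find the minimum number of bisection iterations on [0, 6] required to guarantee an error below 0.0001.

We need (b-a)/2^n ≤ 0.0001
(6 - 0)/2^n ≤ 0.0001
6/2^n ≤ 0.0001
2^n ≥ 60000
n ≥ log₂(60000) = 15.87
n ≥ 16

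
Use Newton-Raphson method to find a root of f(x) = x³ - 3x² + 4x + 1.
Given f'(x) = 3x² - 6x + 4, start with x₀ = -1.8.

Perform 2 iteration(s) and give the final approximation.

f(x) = x³ - 3x² + 4x + 1
f'(x) = 3x² - 6x + 4
x₀ = -1.8

Newton-Raphson formula: x_{n+1} = x_n - f(x_n)/f'(x_n)

Iteration 1:
  f(-1.800000) = -21.752000
  f'(-1.800000) = 24.520000
  x_1 = -1.800000 - (-21.752000)/24.520000 = -0.912887
Iteration 2:
  f(-0.912887) = -5.912407
  f'(-0.912887) = 11.977415
  x_2 = -0.912887 - (-5.912407)/11.977415 = -0.419258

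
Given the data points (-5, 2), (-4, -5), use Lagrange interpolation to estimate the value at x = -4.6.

Lagrange interpolation formula:
P(x) = Σ yᵢ × Lᵢ(x)
where Lᵢ(x) = Π_{j≠i} (x - xⱼ)/(xᵢ - xⱼ)

L_0(-4.6) = (-4.6 - (-4))/(-5 - (-4)) = 0.600000
L_1(-4.6) = (-4.6 - (-5))/(-4 - (-5)) = 0.400000

P(-4.6) = 2×L_0(-4.6) + (-5)×L_1(-4.6)
P(-4.6) = -0.800000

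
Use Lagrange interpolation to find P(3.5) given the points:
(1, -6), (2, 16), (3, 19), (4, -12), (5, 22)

Lagrange interpolation formula:
P(x) = Σ yᵢ × Lᵢ(x)
where Lᵢ(x) = Π_{j≠i} (x - xⱼ)/(xᵢ - xⱼ)

L_0(3.5) = (3.5 - 2)/(1 - 2) × (3.5 - 3)/(1 - 3) × (3.5 - 4)/(1 - 4) × (3.5 - 5)/(1 - 5) = 0.023438
L_1(3.5) = (3.5 - 1)/(2 - 1) × (3.5 - 3)/(2 - 3) × (3.5 - 4)/(2 - 4) × (3.5 - 5)/(2 - 5) = -0.156250
L_2(3.5) = (3.5 - 1)/(3 - 1) × (3.5 - 2)/(3 - 2) × (3.5 - 4)/(3 - 4) × (3.5 - 5)/(3 - 5) = 0.703125
L_3(3.5) = (3.5 - 1)/(4 - 1) × (3.5 - 2)/(4 - 2) × (3.5 - 3)/(4 - 3) × (3.5 - 5)/(4 - 5) = 0.468750
L_4(3.5) = (3.5 - 1)/(5 - 1) × (3.5 - 2)/(5 - 2) × (3.5 - 3)/(5 - 3) × (3.5 - 4)/(5 - 4) = -0.039062

P(3.5) = (-6)×L_0(3.5) + 16×L_1(3.5) + 19×L_2(3.5) + (-12)×L_3(3.5) + 22×L_4(3.5)
P(3.5) = 4.234375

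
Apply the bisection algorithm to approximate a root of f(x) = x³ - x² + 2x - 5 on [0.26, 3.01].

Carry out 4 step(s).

f(x) = x³ - x² + 2x - 5
Initial interval: [0.26, 3.01]

Iteration 1:
  c_1 = (0.260000 + 3.010000)/2 = 1.635000
  f(c_1) = f(1.635000) = -0.032502
  f(a) × f(c) ≥ 0, new interval: [1.635000, 3.010000]
Iteration 2:
  c_2 = (1.635000 + 3.010000)/2 = 2.322500
  f(c_2) = f(2.322500) = 6.778573
  f(a) × f(c) < 0, new interval: [1.635000, 2.322500]
Iteration 3:
  c_3 = (1.635000 + 2.322500)/2 = 1.978750
  f(c_3) = f(1.978750) = 2.789748
  f(a) × f(c) < 0, new interval: [1.635000, 1.978750]
Iteration 4:
  c_4 = (1.635000 + 1.978750)/2 = 1.806875
  f(c_4) = f(1.806875) = 1.248033
  f(a) × f(c) < 0, new interval: [1.635000, 1.806875]

After 4 iteration(s), the approximation is c_4 = 1.806875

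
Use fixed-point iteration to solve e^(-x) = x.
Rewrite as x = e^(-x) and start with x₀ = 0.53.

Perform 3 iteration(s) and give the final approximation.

Equation: e^(-x) = x
Fixed-point form: x = e^(-x)
x₀ = 0.53

x_1 = g(0.530000) = 0.588605
x_2 = g(0.588605) = 0.555101
x_3 = g(0.555101) = 0.574014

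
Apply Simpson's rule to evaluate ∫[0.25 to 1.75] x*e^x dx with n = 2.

f(x) = x*e^x
a = 0.25, b = 1.75, n = 2
h = (b - a)/n = 0.750000

Simpson's rule: (h/3)[f(x₀) + 4f(x₁) + 2f(x₂) + ... + f(xₙ)]

x_0 = 0.2500, f(x_0) = 0.321006, coefficient = 1
x_1 = 1.0000, f(x_1) = 2.718282, coefficient = 4
x_2 = 1.7500, f(x_2) = 10.070555, coefficient = 1

I ≈ (0.750000/3) × 21.264688 = 5.316172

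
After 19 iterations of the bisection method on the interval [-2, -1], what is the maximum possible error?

Bisection error bound: |error| ≤ (b-a)/2^n
|error| ≤ (-1 - (-2))/2^19 = 1/2^19
|error| ≤ 0.0000019073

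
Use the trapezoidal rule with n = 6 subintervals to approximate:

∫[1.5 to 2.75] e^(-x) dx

f(x) = e^(-x)
a = 1.5, b = 2.75, n = 6
h = (b - a)/n = 0.208333

Trapezoidal rule: (h/2)[f(x₀) + 2f(x₁) + 2f(x₂) + ... + f(xₙ)]

x_0 = 1.5000, f(x_0) = 0.223130, coefficient = 1
x_1 = 1.7083, f(x_1) = 0.181167, coefficient = 2
x_2 = 1.9167, f(x_2) = 0.147096, coefficient = 2
x_3 = 2.1250, f(x_3) = 0.119433, coefficient = 2
x_4 = 2.3333, f(x_4) = 0.096972, coefficient = 2
x_5 = 2.5417, f(x_5) = 0.078735, coefficient = 2
x_6 = 2.7500, f(x_6) = 0.063928, coefficient = 1

I ≈ (0.208333/2) × 1.533866 = 0.159778
Exact value: 0.159202
Error: 0.000575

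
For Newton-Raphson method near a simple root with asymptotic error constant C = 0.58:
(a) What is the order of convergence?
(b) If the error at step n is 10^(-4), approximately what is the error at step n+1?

(a) Newton-Raphson has quadratic (order 2) convergence near simple roots.
    This means |e_{n+1}| ≈ C|e_n|².

(b) With |e_n| = 10^(-4) and C = 0.58:
    |e_{n+1}| ≈ 0.58 × (10^(-4))² = 0.58 × 10^(-8)

(a) 2 (quadratic); (b) |e_{n+1}| ≈ 5.800e-09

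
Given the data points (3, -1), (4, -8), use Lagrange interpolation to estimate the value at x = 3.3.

Lagrange interpolation formula:
P(x) = Σ yᵢ × Lᵢ(x)
where Lᵢ(x) = Π_{j≠i} (x - xⱼ)/(xᵢ - xⱼ)

L_0(3.3) = (3.3 - 4)/(3 - 4) = 0.700000
L_1(3.3) = (3.3 - 3)/(4 - 3) = 0.300000

P(3.3) = (-1)×L_0(3.3) + (-8)×L_1(3.3)
P(3.3) = -3.100000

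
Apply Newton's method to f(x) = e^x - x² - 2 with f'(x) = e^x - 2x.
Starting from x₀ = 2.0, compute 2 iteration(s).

f(x) = e^x - x² - 2
f'(x) = e^x - 2x
x₀ = 2.0

Newton-Raphson formula: x_{n+1} = x_n - f(x_n)/f'(x_n)

Iteration 1:
  f(2.000000) = 1.389056
  f'(2.000000) = 3.389056
  x_1 = 2.000000 - 1.389056/3.389056 = 1.590135
Iteration 2:
  f(1.590135) = 0.375881
  f'(1.590135) = 1.724140
  x_2 = 1.590135 - 0.375881/1.724140 = 1.372124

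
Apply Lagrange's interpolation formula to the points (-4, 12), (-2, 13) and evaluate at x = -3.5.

Lagrange interpolation formula:
P(x) = Σ yᵢ × Lᵢ(x)
where Lᵢ(x) = Π_{j≠i} (x - xⱼ)/(xᵢ - xⱼ)

L_0(-3.5) = (-3.5 - (-2))/(-4 - (-2)) = 0.750000
L_1(-3.5) = (-3.5 - (-4))/(-2 - (-4)) = 0.250000

P(-3.5) = 12×L_0(-3.5) + 13×L_1(-3.5)
P(-3.5) = 12.250000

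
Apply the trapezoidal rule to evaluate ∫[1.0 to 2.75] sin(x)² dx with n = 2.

f(x) = sin(x)²
a = 1.0, b = 2.75, n = 2
h = (b - a)/n = 0.875000

Trapezoidal rule: (h/2)[f(x₀) + 2f(x₁) + 2f(x₂) + ... + f(xₙ)]

x_0 = 1.0000, f(x_0) = 0.708073, coefficient = 1
x_1 = 1.8750, f(x_1) = 0.910280, coefficient = 2
x_2 = 2.7500, f(x_2) = 0.145665, coefficient = 1

I ≈ (0.875000/2) × 2.674298 = 1.170005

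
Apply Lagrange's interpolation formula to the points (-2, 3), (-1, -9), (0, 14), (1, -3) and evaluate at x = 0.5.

Lagrange interpolation formula:
P(x) = Σ yᵢ × Lᵢ(x)
where Lᵢ(x) = Π_{j≠i} (x - xⱼ)/(xᵢ - xⱼ)

L_0(0.5) = (0.5 - (-1))/(-2 - (-1)) × (0.5 - 0)/(-2 - 0) × (0.5 - 1)/(-2 - 1) = 0.062500
L_1(0.5) = (0.5 - (-2))/(-1 - (-2)) × (0.5 - 0)/(-1 - 0) × (0.5 - 1)/(-1 - 1) = -0.312500
L_2(0.5) = (0.5 - (-2))/(0 - (-2)) × (0.5 - (-1))/(0 - (-1)) × (0.5 - 1)/(0 - 1) = 0.937500
L_3(0.5) = (0.5 - (-2))/(1 - (-2)) × (0.5 - (-1))/(1 - (-1)) × (0.5 - 0)/(1 - 0) = 0.312500

P(0.5) = 3×L_0(0.5) + (-9)×L_1(0.5) + 14×L_2(0.5) + (-3)×L_3(0.5)
P(0.5) = 15.187500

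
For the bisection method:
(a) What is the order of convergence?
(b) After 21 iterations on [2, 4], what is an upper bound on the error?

(a) Bisection has linear (order 1) convergence; the error is halved each step.

(b) Error bound = (b-a)/2^n = (4 - 2)/2^{21}
    = 2/2^{21}

(a) 1 (linear); (b) error ≤ 9.54e-07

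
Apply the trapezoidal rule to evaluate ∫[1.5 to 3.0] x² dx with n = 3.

f(x) = x²
a = 1.5, b = 3.0, n = 3
h = (b - a)/n = 0.500000

Trapezoidal rule: (h/2)[f(x₀) + 2f(x₁) + 2f(x₂) + ... + f(xₙ)]

x_0 = 1.5000, f(x_0) = 2.250000, coefficient = 1
x_1 = 2.0000, f(x_1) = 4.000000, coefficient = 2
x_2 = 2.5000, f(x_2) = 6.250000, coefficient = 2
x_3 = 3.0000, f(x_3) = 9.000000, coefficient = 1

I ≈ (0.500000/2) × 31.750000 = 7.937500
Exact value: 7.875000
Error: 0.062500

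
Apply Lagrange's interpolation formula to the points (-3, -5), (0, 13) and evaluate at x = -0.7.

Lagrange interpolation formula:
P(x) = Σ yᵢ × Lᵢ(x)
where Lᵢ(x) = Π_{j≠i} (x - xⱼ)/(xᵢ - xⱼ)

L_0(-0.7) = (-0.7 - 0)/(-3 - 0) = 0.233333
L_1(-0.7) = (-0.7 - (-3))/(0 - (-3)) = 0.766667

P(-0.7) = (-5)×L_0(-0.7) + 13×L_1(-0.7)
P(-0.7) = 8.800000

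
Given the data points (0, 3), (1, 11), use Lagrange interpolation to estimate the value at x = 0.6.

Lagrange interpolation formula:
P(x) = Σ yᵢ × Lᵢ(x)
where Lᵢ(x) = Π_{j≠i} (x - xⱼ)/(xᵢ - xⱼ)

L_0(0.6) = (0.6 - 1)/(0 - 1) = 0.400000
L_1(0.6) = (0.6 - 0)/(1 - 0) = 0.600000

P(0.6) = 3×L_0(0.6) + 11×L_1(0.6)
P(0.6) = 7.800000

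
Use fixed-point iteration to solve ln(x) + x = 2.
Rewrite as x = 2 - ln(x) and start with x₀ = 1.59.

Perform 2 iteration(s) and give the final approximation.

Equation: ln(x) + x = 2
Fixed-point form: x = 2 - ln(x)
x₀ = 1.59

x_1 = g(1.590000) = 1.536266
x_2 = g(1.536266) = 1.570645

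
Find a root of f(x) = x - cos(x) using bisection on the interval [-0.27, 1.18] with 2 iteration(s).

f(x) = x - cos(x)
Initial interval: [-0.27, 1.18]

Iteration 1:
  c_1 = (-0.270000 + 1.180000)/2 = 0.455000
  f(c_1) = f(0.455000) = -0.443261
  f(a) × f(c) ≥ 0, new interval: [0.455000, 1.180000]
Iteration 2:
  c_2 = (0.455000 + 1.180000)/2 = 0.817500
  f(c_2) = f(0.817500) = 0.133453
  f(a) × f(c) < 0, new interval: [0.455000, 0.817500]

After 2 iteration(s), the approximation is c_2 = 0.817500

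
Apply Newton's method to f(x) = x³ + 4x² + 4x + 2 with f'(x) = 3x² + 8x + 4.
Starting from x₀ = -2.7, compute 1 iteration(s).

f(x) = x³ + 4x² + 4x + 2
f'(x) = 3x² + 8x + 4
x₀ = -2.7

Newton-Raphson formula: x_{n+1} = x_n - f(x_n)/f'(x_n)

Iteration 1:
  f(-2.700000) = 0.677000
  f'(-2.700000) = 4.270000
  x_1 = -2.700000 - 0.677000/4.270000 = -2.858548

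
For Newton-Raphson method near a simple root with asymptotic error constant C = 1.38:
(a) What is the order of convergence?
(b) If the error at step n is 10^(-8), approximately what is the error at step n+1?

(a) Newton-Raphson has quadratic (order 2) convergence near simple roots.
    This means |e_{n+1}| ≈ C|e_n|².

(b) With |e_n| = 10^(-8) and C = 1.38:
    |e_{n+1}| ≈ 1.38 × (10^(-8))² = 1.38 × 10^(-16)

(a) 2 (quadratic); (b) |e_{n+1}| ≈ 1.380e-16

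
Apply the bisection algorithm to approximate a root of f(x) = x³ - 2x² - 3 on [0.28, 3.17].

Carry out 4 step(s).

f(x) = x³ - 2x² - 3
Initial interval: [0.28, 3.17]

Iteration 1:
  c_1 = (0.280000 + 3.170000)/2 = 1.725000
  f(c_1) = f(1.725000) = -3.818297
  f(a) × f(c) ≥ 0, new interval: [1.725000, 3.170000]
Iteration 2:
  c_2 = (1.725000 + 3.170000)/2 = 2.447500
  f(c_2) = f(2.447500) = -0.319360
  f(a) × f(c) ≥ 0, new interval: [2.447500, 3.170000]
Iteration 3:
  c_3 = (2.447500 + 3.170000)/2 = 2.808750
  f(c_3) = f(2.808750) = 3.380291
  f(a) × f(c) < 0, new interval: [2.447500, 2.808750]
Iteration 4:
  c_4 = (2.447500 + 2.808750)/2 = 2.628125
  f(c_4) = f(2.628125) = 1.338485
  f(a) × f(c) < 0, new interval: [2.447500, 2.628125]

After 4 iteration(s), the approximation is c_4 = 2.628125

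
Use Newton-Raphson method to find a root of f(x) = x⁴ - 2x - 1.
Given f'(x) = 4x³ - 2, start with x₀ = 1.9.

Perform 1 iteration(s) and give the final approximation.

f(x) = x⁴ - 2x - 1
f'(x) = 4x³ - 2
x₀ = 1.9

Newton-Raphson formula: x_{n+1} = x_n - f(x_n)/f'(x_n)

Iteration 1:
  f(1.900000) = 8.232100
  f'(1.900000) = 25.436000
  x_1 = 1.900000 - 8.232100/25.436000 = 1.576360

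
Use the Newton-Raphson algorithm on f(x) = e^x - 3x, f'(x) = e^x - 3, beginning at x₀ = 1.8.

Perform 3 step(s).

f(x) = e^x - 3x
f'(x) = e^x - 3
x₀ = 1.8

Newton-Raphson formula: x_{n+1} = x_n - f(x_n)/f'(x_n)

Iteration 1:
  f(1.800000) = 0.649647
  f'(1.800000) = 3.049647
  x_1 = 1.800000 - 0.649647/3.049647 = 1.586976
Iteration 2:
  f(1.586976) = 0.128015
  f'(1.586976) = 1.888943
  x_2 = 1.586976 - 0.128015/1.888943 = 1.519206
Iteration 3:
  f(1.519206) = 0.010978
  f'(1.519206) = 1.568595
  x_3 = 1.519206 - 0.010978/1.568595 = 1.512207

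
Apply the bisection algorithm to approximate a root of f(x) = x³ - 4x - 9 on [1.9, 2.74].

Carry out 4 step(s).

f(x) = x³ - 4x - 9
Initial interval: [1.9, 2.74]

Iteration 1:
  c_1 = (1.900000 + 2.740000)/2 = 2.320000
  f(c_1) = f(2.320000) = -5.792832
  f(a) × f(c) ≥ 0, new interval: [2.320000, 2.740000]
Iteration 2:
  c_2 = (2.320000 + 2.740000)/2 = 2.530000
  f(c_2) = f(2.530000) = -2.925723
  f(a) × f(c) ≥ 0, new interval: [2.530000, 2.740000]
Iteration 3:
  c_3 = (2.530000 + 2.740000)/2 = 2.635000
  f(c_3) = f(2.635000) = -1.244602
  f(a) × f(c) ≥ 0, new interval: [2.635000, 2.740000]
Iteration 4:
  c_4 = (2.635000 + 2.740000)/2 = 2.687500
  f(c_4) = f(2.687500) = -0.339111
  f(a) × f(c) ≥ 0, new interval: [2.687500, 2.740000]

After 4 iteration(s), the approximation is c_4 = 2.687500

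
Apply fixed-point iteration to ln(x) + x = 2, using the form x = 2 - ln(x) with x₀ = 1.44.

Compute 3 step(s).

Equation: ln(x) + x = 2
Fixed-point form: x = 2 - ln(x)
x₀ = 1.44

x_1 = g(1.440000) = 1.635357
x_2 = g(1.635357) = 1.508139
x_3 = g(1.508139) = 1.589124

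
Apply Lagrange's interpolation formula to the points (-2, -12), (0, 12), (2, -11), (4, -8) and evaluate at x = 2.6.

Lagrange interpolation formula:
P(x) = Σ yᵢ × Lᵢ(x)
where Lᵢ(x) = Π_{j≠i} (x - xⱼ)/(xᵢ - xⱼ)

L_0(2.6) = (2.6 - 0)/(-2 - 0) × (2.6 - 2)/(-2 - 2) × (2.6 - 4)/(-2 - 4) = 0.045500
L_1(2.6) = (2.6 - (-2))/(0 - (-2)) × (2.6 - 2)/(0 - 2) × (2.6 - 4)/(0 - 4) = -0.241500
L_2(2.6) = (2.6 - (-2))/(2 - (-2)) × (2.6 - 0)/(2 - 0) × (2.6 - 4)/(2 - 4) = 1.046500
L_3(2.6) = (2.6 - (-2))/(4 - (-2)) × (2.6 - 0)/(4 - 0) × (2.6 - 2)/(4 - 2) = 0.149500

P(2.6) = (-12)×L_0(2.6) + 12×L_1(2.6) + (-11)×L_2(2.6) + (-8)×L_3(2.6)
P(2.6) = -16.151500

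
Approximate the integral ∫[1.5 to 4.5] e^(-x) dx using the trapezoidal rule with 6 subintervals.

f(x) = e^(-x)
a = 1.5, b = 4.5, n = 6
h = (b - a)/n = 0.500000

Trapezoidal rule: (h/2)[f(x₀) + 2f(x₁) + 2f(x₂) + ... + f(xₙ)]

x_0 = 1.5000, f(x_0) = 0.223130, coefficient = 1
x_1 = 2.0000, f(x_1) = 0.135335, coefficient = 2
x_2 = 2.5000, f(x_2) = 0.082085, coefficient = 2
x_3 = 3.0000, f(x_3) = 0.049787, coefficient = 2
x_4 = 3.5000, f(x_4) = 0.030197, coefficient = 2
x_5 = 4.0000, f(x_5) = 0.018316, coefficient = 2
x_6 = 4.5000, f(x_6) = 0.011109, coefficient = 1

I ≈ (0.500000/2) × 0.865680 = 0.216420
Exact value: 0.212021
Error: 0.004399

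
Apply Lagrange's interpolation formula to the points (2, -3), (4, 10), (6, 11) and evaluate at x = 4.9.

Lagrange interpolation formula:
P(x) = Σ yᵢ × Lᵢ(x)
where Lᵢ(x) = Π_{j≠i} (x - xⱼ)/(xᵢ - xⱼ)

L_0(4.9) = (4.9 - 4)/(2 - 4) × (4.9 - 6)/(2 - 6) = -0.123750
L_1(4.9) = (4.9 - 2)/(4 - 2) × (4.9 - 6)/(4 - 6) = 0.797500
L_2(4.9) = (4.9 - 2)/(6 - 2) × (4.9 - 4)/(6 - 4) = 0.326250

P(4.9) = (-3)×L_0(4.9) + 10×L_1(4.9) + 11×L_2(4.9)
P(4.9) = 11.935000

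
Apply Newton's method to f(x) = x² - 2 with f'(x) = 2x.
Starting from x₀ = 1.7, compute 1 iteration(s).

f(x) = x² - 2
f'(x) = 2x
x₀ = 1.7

Newton-Raphson formula: x_{n+1} = x_n - f(x_n)/f'(x_n)

Iteration 1:
  f(1.700000) = 0.890000
  f'(1.700000) = 3.400000
  x_1 = 1.700000 - 0.890000/3.400000 = 1.438235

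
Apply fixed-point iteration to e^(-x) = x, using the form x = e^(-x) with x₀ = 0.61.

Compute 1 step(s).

Equation: e^(-x) = x
Fixed-point form: x = e^(-x)
x₀ = 0.61

x_1 = g(0.610000) = 0.543351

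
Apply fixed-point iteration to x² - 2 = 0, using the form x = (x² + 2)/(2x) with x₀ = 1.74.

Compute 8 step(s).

Equation: x² - 2 = 0
Fixed-point form: x = (x² + 2)/(2x)
x₀ = 1.74

x_1 = g(1.740000) = 1.444713
x_2 = g(1.444713) = 1.414535
x_3 = g(1.414535) = 1.414214
x_4 = g(1.414214) = 1.414214
x_5 = g(1.414214) = 1.414214
x_6 = g(1.414214) = 1.414214
x_7 = g(1.414214) = 1.414214
x_8 = g(1.414214) = 1.414214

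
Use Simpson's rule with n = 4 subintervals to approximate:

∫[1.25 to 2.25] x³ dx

f(x) = x³
a = 1.25, b = 2.25, n = 4
h = (b - a)/n = 0.250000

Simpson's rule: (h/3)[f(x₀) + 4f(x₁) + 2f(x₂) + ... + f(xₙ)]

x_0 = 1.2500, f(x_0) = 1.953125, coefficient = 1
x_1 = 1.5000, f(x_1) = 3.375000, coefficient = 4
x_2 = 1.7500, f(x_2) = 5.359375, coefficient = 2
x_3 = 2.0000, f(x_3) = 8.000000, coefficient = 4
x_4 = 2.2500, f(x_4) = 11.390625, coefficient = 1

I ≈ (0.250000/3) × 69.562500 = 5.796875
Exact value: 5.796875
Error: 0.000000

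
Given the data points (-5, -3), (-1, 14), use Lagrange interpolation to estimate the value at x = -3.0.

Lagrange interpolation formula:
P(x) = Σ yᵢ × Lᵢ(x)
where Lᵢ(x) = Π_{j≠i} (x - xⱼ)/(xᵢ - xⱼ)

L_0(-3.0) = (-3.0 - (-1))/(-5 - (-1)) = 0.500000
L_1(-3.0) = (-3.0 - (-5))/(-1 - (-5)) = 0.500000

P(-3.0) = (-3)×L_0(-3.0) + 14×L_1(-3.0)
P(-3.0) = 5.500000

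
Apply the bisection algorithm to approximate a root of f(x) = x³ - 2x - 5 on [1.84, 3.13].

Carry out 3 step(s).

f(x) = x³ - 2x - 5
Initial interval: [1.84, 3.13]

Iteration 1:
  c_1 = (1.840000 + 3.130000)/2 = 2.485000
  f(c_1) = f(2.485000) = 5.375434
  f(a) × f(c) < 0, new interval: [1.840000, 2.485000]
Iteration 2:
  c_2 = (1.840000 + 2.485000)/2 = 2.162500
  f(c_2) = f(2.162500) = 0.787729
  f(a) × f(c) < 0, new interval: [1.840000, 2.162500]
Iteration 3:
  c_3 = (1.840000 + 2.162500)/2 = 2.001250
  f(c_3) = f(2.001250) = -0.987491
  f(a) × f(c) ≥ 0, new interval: [2.001250, 2.162500]

After 3 iteration(s), the approximation is c_3 = 2.001250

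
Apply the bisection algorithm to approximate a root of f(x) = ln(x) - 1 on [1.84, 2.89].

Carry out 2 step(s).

f(x) = ln(x) - 1
Initial interval: [1.84, 2.89]

Iteration 1:
  c_1 = (1.840000 + 2.890000)/2 = 2.365000
  f(c_1) = f(2.365000) = -0.139222
  f(a) × f(c) ≥ 0, new interval: [2.365000, 2.890000]
Iteration 2:
  c_2 = (2.365000 + 2.890000)/2 = 2.627500
  f(c_2) = f(2.627500) = -0.033967
  f(a) × f(c) ≥ 0, new interval: [2.627500, 2.890000]

After 2 iteration(s), the approximation is c_2 = 2.627500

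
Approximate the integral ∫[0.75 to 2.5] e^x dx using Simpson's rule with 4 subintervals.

f(x) = e^x
a = 0.75, b = 2.5, n = 4
h = (b - a)/n = 0.437500

Simpson's rule: (h/3)[f(x₀) + 4f(x₁) + 2f(x₂) + ... + f(xₙ)]

x_0 = 0.7500, f(x_0) = 2.117000, coefficient = 1
x_1 = 1.1875, f(x_1) = 3.278874, coefficient = 4
x_2 = 1.6250, f(x_2) = 5.078419, coefficient = 2
x_3 = 2.0625, f(x_3) = 7.865609, coefficient = 4
x_4 = 2.5000, f(x_4) = 12.182494, coefficient = 1

I ≈ (0.437500/3) × 69.034264 = 10.067497
Exact value: 10.065494
Error: 0.002003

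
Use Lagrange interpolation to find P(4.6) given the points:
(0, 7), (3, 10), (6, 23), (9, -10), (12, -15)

Lagrange interpolation formula:
P(x) = Σ yᵢ × Lᵢ(x)
where Lᵢ(x) = Π_{j≠i} (x - xⱼ)/(xᵢ - xⱼ)

L_0(4.6) = (4.6 - 3)/(0 - 3) × (4.6 - 6)/(0 - 6) × (4.6 - 9)/(0 - 9) × (4.6 - 12)/(0 - 12) = -0.037518
L_1(4.6) = (4.6 - 0)/(3 - 0) × (4.6 - 6)/(3 - 6) × (4.6 - 9)/(3 - 9) × (4.6 - 12)/(3 - 12) = 0.431453
L_2(4.6) = (4.6 - 0)/(6 - 0) × (4.6 - 3)/(6 - 3) × (4.6 - 9)/(6 - 9) × (4.6 - 12)/(6 - 12) = 0.739635
L_3(4.6) = (4.6 - 0)/(9 - 0) × (4.6 - 3)/(9 - 3) × (4.6 - 6)/(9 - 6) × (4.6 - 12)/(9 - 12) = -0.156892
L_4(4.6) = (4.6 - 0)/(12 - 0) × (4.6 - 3)/(12 - 3) × (4.6 - 6)/(12 - 6) × (4.6 - 9)/(12 - 9) = 0.023322

P(4.6) = 7×L_0(4.6) + 10×L_1(4.6) + 23×L_2(4.6) + (-10)×L_3(4.6) + (-15)×L_4(4.6)
P(4.6) = 22.282601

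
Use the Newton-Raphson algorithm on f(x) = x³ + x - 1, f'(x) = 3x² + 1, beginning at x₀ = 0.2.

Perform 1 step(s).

f(x) = x³ + x - 1
f'(x) = 3x² + 1
x₀ = 0.2

Newton-Raphson formula: x_{n+1} = x_n - f(x_n)/f'(x_n)

Iteration 1:
  f(0.200000) = -0.792000
  f'(0.200000) = 1.120000
  x_1 = 0.200000 - (-0.792000)/1.120000 = 0.907143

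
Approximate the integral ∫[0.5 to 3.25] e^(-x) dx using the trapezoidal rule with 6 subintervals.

f(x) = e^(-x)
a = 0.5, b = 3.25, n = 6
h = (b - a)/n = 0.458333

Trapezoidal rule: (h/2)[f(x₀) + 2f(x₁) + 2f(x₂) + ... + f(xₙ)]

x_0 = 0.5000, f(x_0) = 0.606531, coefficient = 1
x_1 = 0.9583, f(x_1) = 0.383532, coefficient = 2
x_2 = 1.4167, f(x_2) = 0.242521, coefficient = 2
x_3 = 1.8750, f(x_3) = 0.153355, coefficient = 2
x_4 = 2.3333, f(x_4) = 0.096972, coefficient = 2
x_5 = 2.7917, f(x_5) = 0.061319, coefficient = 2
x_6 = 3.2500, f(x_6) = 0.038774, coefficient = 1

I ≈ (0.458333/2) × 2.520702 = 0.577661
Exact value: 0.567756
Error: 0.009904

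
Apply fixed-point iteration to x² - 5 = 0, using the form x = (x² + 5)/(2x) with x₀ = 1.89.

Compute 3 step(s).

Equation: x² - 5 = 0
Fixed-point form: x = (x² + 5)/(2x)
x₀ = 1.89

x_1 = g(1.890000) = 2.267751
x_2 = g(2.267751) = 2.236289
x_3 = g(2.236289) = 2.236068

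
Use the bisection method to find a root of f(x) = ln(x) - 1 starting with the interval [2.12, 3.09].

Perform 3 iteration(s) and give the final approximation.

f(x) = ln(x) - 1
Initial interval: [2.12, 3.09]

Iteration 1:
  c_1 = (2.120000 + 3.090000)/2 = 2.605000
  f(c_1) = f(2.605000) = -0.042567
  f(a) × f(c) ≥ 0, new interval: [2.605000, 3.090000]
Iteration 2:
  c_2 = (2.605000 + 3.090000)/2 = 2.847500
  f(c_2) = f(2.847500) = 0.046441
  f(a) × f(c) < 0, new interval: [2.605000, 2.847500]
Iteration 3:
  c_3 = (2.605000 + 2.847500)/2 = 2.726250
  f(c_3) = f(2.726250) = 0.002927
  f(a) × f(c) < 0, new interval: [2.605000, 2.726250]

After 3 iteration(s), the approximation is c_3 = 2.726250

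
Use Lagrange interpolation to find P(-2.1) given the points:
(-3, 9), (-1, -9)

Lagrange interpolation formula:
P(x) = Σ yᵢ × Lᵢ(x)
where Lᵢ(x) = Π_{j≠i} (x - xⱼ)/(xᵢ - xⱼ)

L_0(-2.1) = (-2.1 - (-1))/(-3 - (-1)) = 0.550000
L_1(-2.1) = (-2.1 - (-3))/(-1 - (-3)) = 0.450000

P(-2.1) = 9×L_0(-2.1) + (-9)×L_1(-2.1)
P(-2.1) = 0.900000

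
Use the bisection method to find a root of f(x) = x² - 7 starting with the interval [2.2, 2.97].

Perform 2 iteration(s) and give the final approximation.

f(x) = x² - 7
Initial interval: [2.2, 2.97]

Iteration 1:
  c_1 = (2.200000 + 2.970000)/2 = 2.585000
  f(c_1) = f(2.585000) = -0.317775
  f(a) × f(c) ≥ 0, new interval: [2.585000, 2.970000]
Iteration 2:
  c_2 = (2.585000 + 2.970000)/2 = 2.777500
  f(c_2) = f(2.777500) = 0.714506
  f(a) × f(c) < 0, new interval: [2.585000, 2.777500]

After 2 iteration(s), the approximation is c_2 = 2.777500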